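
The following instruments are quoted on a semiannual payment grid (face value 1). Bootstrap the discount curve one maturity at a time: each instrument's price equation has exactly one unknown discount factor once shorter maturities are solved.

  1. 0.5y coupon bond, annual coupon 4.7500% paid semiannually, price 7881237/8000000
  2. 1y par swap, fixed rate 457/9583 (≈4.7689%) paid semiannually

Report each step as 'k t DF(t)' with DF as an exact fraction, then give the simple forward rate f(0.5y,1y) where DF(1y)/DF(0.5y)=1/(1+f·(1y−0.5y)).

step 1 [0.5y] bond c/2=19/800: DF=(7881237/8000000 − 19/800·(0))/(1+19/800) = 9623/10000 ≈ 0.962300
step 2 [1y] swap r/2=457/19166: DF=(1 − 457/19166·(0.962300))/(1+457/19166) = 9543/10000 ≈ 0.954300

1 1/2 9623/10000
2 1 9543/10000
f(0.5y,1y) = ((9623/10000)/(9543/10000) − 1)/(1/2) = 160/9543 ≈ 1.6766%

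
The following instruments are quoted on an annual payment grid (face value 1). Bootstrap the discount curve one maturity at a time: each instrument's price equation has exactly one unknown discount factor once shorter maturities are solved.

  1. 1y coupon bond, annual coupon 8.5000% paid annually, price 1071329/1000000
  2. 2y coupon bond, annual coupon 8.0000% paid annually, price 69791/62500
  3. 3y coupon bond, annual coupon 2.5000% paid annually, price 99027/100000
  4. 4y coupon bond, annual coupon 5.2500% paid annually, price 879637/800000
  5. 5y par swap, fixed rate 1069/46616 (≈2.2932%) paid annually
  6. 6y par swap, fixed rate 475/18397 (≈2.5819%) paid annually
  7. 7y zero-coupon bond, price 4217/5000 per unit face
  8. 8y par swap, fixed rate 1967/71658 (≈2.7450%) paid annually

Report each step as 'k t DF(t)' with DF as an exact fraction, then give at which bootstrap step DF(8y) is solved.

1 1 4937/5000
2 2 1201/1250
3 3 4593/5000
4 4 9017/10000
5 5 8931/10000
6 6 343/400
7 7 4217/5000
8 8 8033/10000
DF(8y) is solved at step 8

step 1 [1y] bond c/1=17/200: DF=(1071329/1000000 − 17/200·(0))/(1+17/200) = 4937/5000 ≈ 0.987400
step 2 [2y] bond c/1=2/25: DF=(69791/62500 − 2/25·(0.987400))/(1+2/25) = 1201/1250 ≈ 0.960800
step 3 [3y] bond c/1=1/40: DF=(99027/100000 − 1/40·(0.987400+0.960800))/(1+1/40) = 4593/5000 ≈ 0.918600
step 4 [4y] bond c/1=21/400: DF=(879637/800000 − 21/400·(0.987400+0.960800+0.918600))/(1+21/400) = 9017/10000 ≈ 0.901700
step 5 [5y] swap r/1=1069/46616: DF=(1 − 1069/46616·(0.987400+0.960800+0.918600+0.901700))/(1+1069/46616) = 8931/10000 ≈ 0.893100
step 6 [6y] swap r/1=475/18397: DF=(1 − 475/18397·(0.987400+0.960800+0.918600+0.901700+0.893100))/(1+475/18397) = 343/400 ≈ 0.857500
step 7 [7y] zero: DF = P = 4217/5000 ≈ 0.843400
step 8 [8y] swap r/1=1967/71658: DF=(1 − 1967/71658·(0.987400+0.960800+0.918600+0.901700+0.893100+0.857500+0.843400))/(1+1967/71658) = 8033/10000 ≈ 0.803300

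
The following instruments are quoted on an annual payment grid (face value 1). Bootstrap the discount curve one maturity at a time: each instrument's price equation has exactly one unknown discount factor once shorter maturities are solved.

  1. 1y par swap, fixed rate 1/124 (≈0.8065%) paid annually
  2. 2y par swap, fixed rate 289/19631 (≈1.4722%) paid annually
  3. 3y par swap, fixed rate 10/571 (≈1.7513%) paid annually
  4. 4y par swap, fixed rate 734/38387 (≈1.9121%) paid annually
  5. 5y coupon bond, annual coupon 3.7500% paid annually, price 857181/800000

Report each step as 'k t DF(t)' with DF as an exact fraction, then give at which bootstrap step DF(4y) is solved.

step 1 [1y] swap r/1=1/124: DF=(1 − 1/124·(0))/(1+1/124) = 124/125 ≈ 0.992000
step 2 [2y] swap r/1=289/19631: DF=(1 − 289/19631·(0.992000))/(1+289/19631) = 9711/10000 ≈ 0.971100
step 3 [3y] swap r/1=10/571: DF=(1 − 10/571·(0.992000+0.971100))/(1+10/571) = 949/1000 ≈ 0.949000
step 4 [4y] swap r/1=734/38387: DF=(1 − 734/38387·(0.992000+0.971100+0.949000))/(1+734/38387) = 4633/5000 ≈ 0.926600
step 5 [5y] bond c/1=3/80: DF=(857181/800000 − 3/80·(0.992000+0.971100+0.949000+0.926600))/(1+3/80) = 447/500 ≈ 0.894000

1 1 124/125
2 2 9711/10000
3 3 949/1000
4 4 4633/5000
5 5 447/500
DF(4y) is solved at step 4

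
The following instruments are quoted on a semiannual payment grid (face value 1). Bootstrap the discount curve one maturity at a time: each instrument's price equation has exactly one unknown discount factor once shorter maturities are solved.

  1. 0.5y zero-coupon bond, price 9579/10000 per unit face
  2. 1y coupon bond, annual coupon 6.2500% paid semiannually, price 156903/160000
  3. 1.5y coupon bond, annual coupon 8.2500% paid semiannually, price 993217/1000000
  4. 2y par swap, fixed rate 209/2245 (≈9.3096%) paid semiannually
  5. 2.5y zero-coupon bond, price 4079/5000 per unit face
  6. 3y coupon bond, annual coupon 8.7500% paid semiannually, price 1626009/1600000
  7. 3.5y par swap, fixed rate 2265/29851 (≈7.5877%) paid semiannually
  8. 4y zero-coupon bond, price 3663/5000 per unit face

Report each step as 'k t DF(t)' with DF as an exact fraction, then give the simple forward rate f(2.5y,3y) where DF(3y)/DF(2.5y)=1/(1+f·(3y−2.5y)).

1 1/2 9579/10000
2 1 9219/10000
3 3/2 4397/5000
4 2 1041/1250
5 5/2 4079/5000
6 3 7889/10000
7 7/2 1547/2000
8 4 3663/5000
f(2.5y,3y) = ((4079/5000)/(7889/10000) − 1)/(1/2) = 538/7889 ≈ 6.8196%

step 1 [0.5y] zero: DF = P = 9579/10000 ≈ 0.957900
step 2 [1y] bond c/2=1/32: DF=(156903/160000 − 1/32·(0.957900))/(1+1/32) = 9219/10000 ≈ 0.921900
step 3 [1.5y] bond c/2=33/800: DF=(993217/1000000 − 33/800·(0.957900+0.921900))/(1+33/800) = 4397/5000 ≈ 0.879400
step 4 [2y] swap r/2=209/4490: DF=(1 − 209/4490·(0.957900+0.921900+0.879400))/(1+209/4490) = 1041/1250 ≈ 0.832800
step 5 [2.5y] zero: DF = P = 4079/5000 ≈ 0.815800
step 6 [3y] bond c/2=7/160: DF=(1626009/1600000 − 7/160·(0.957900+0.921900+0.879400+0.832800+0.815800))/(1+7/160) = 7889/10000 ≈ 0.788900
step 7 [3.5y] swap r/2=2265/59702: DF=(1 − 2265/59702·(0.957900+0.921900+0.879400+0.832800+0.815800+0.788900))/(1+2265/59702) = 1547/2000 ≈ 0.773500
step 8 [4y] zero: DF = P = 3663/5000 ≈ 0.732600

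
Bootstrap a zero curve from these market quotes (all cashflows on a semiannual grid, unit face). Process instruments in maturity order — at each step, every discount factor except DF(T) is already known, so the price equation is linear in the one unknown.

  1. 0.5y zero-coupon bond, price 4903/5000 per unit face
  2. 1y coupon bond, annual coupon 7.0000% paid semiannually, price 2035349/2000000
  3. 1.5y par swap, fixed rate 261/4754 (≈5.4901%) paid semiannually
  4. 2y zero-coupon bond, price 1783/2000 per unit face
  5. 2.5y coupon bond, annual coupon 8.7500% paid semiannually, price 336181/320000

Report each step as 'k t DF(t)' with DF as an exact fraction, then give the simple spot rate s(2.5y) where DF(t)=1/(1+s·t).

1 1/2 4903/5000
2 1 9501/10000
3 3/2 9217/10000
4 2 1783/2000
5 5/2 531/625
s(2.5y) = (1/(531/625) − 1)/(5/2) = 188/2655 ≈ 7.0810%

step 1 [0.5y] zero: DF = P = 4903/5000 ≈ 0.980600
step 2 [1y] bond c/2=7/200: DF=(2035349/2000000 − 7/200·(0.980600))/(1+7/200) = 9501/10000 ≈ 0.950100
step 3 [1.5y] swap r/2=261/9508: DF=(1 − 261/9508·(0.980600+0.950100))/(1+261/9508) = 9217/10000 ≈ 0.921700
step 4 [2y] zero: DF = P = 1783/2000 ≈ 0.891500
step 5 [2.5y] bond c/2=7/160: DF=(336181/320000 − 7/160·(0.980600+0.950100+0.921700+0.891500))/(1+7/160) = 531/625 ≈ 0.849600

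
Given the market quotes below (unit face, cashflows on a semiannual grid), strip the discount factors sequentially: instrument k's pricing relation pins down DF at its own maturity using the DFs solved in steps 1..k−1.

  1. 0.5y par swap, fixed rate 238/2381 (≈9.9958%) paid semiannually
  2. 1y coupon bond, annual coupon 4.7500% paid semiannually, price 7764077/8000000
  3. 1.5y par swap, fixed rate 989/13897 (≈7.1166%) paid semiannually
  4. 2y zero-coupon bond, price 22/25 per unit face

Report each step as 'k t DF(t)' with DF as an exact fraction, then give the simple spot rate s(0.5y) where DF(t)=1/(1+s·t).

1 1/2 2381/2500
2 1 9259/10000
3 3/2 9011/10000
4 2 22/25
s(0.5y) = (1/(2381/2500) − 1)/(1/2) = 238/2381 ≈ 9.9958%

step 1 [0.5y] swap r/2=119/2381: DF=(1 − 119/2381·(0))/(1+119/2381) = 2381/2500 ≈ 0.952400
step 2 [1y] bond c/2=19/800: DF=(7764077/8000000 − 19/800·(0.952400))/(1+19/800) = 9259/10000 ≈ 0.925900
step 3 [1.5y] swap r/2=989/27794: DF=(1 − 989/27794·(0.952400+0.925900))/(1+989/27794) = 9011/10000 ≈ 0.901100
step 4 [2y] zero: DF = P = 22/25 ≈ 0.880000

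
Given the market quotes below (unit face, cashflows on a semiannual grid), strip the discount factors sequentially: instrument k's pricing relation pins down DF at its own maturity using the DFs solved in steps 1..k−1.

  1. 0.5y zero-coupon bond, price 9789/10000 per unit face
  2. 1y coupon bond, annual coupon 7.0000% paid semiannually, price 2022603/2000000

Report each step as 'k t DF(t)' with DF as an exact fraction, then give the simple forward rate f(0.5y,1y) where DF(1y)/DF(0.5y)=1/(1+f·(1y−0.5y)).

1 1/2 9789/10000
2 1 118/125
f(0.5y,1y) = ((9789/10000)/(118/125) − 1)/(1/2) = 349/4720 ≈ 7.3941%

step 1 [0.5y] zero: DF = P = 9789/10000 ≈ 0.978900
step 2 [1y] bond c/2=7/200: DF=(2022603/2000000 − 7/200·(0.978900))/(1+7/200) = 118/125 ≈ 0.944000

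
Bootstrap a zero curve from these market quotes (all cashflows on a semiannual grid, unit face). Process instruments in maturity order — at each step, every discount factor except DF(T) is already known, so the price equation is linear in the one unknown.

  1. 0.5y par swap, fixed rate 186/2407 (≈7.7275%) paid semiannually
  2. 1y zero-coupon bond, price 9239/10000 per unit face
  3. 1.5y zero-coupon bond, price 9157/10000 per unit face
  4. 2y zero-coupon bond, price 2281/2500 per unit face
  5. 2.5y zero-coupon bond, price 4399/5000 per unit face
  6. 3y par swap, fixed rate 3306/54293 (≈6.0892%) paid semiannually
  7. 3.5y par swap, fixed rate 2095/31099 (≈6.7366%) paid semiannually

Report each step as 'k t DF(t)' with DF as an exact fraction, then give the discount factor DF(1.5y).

1 1/2 2407/2500
2 1 9239/10000
3 3/2 9157/10000
4 2 2281/2500
5 5/2 4399/5000
6 3 8347/10000
7 7/2 1581/2000
DF(1.5y) = 9157/10000 ≈ 0.915700

step 1 [0.5y] swap r/2=93/2407: DF=(1 − 93/2407·(0))/(1+93/2407) = 2407/2500 ≈ 0.962800
step 2 [1y] zero: DF = P = 9239/10000 ≈ 0.923900
step 3 [1.5y] zero: DF = P = 9157/10000 ≈ 0.915700
step 4 [2y] zero: DF = P = 2281/2500 ≈ 0.912400
step 5 [2.5y] zero: DF = P = 4399/5000 ≈ 0.879800
step 6 [3y] swap r/2=1653/54293: DF=(1 − 1653/54293·(0.962800+0.923900+0.915700+0.912400+0.879800))/(1+1653/54293) = 8347/10000 ≈ 0.834700
step 7 [3.5y] swap r/2=2095/62198: DF=(1 − 2095/62198·(0.962800+0.923900+0.915700+0.912400+0.879800+0.834700))/(1+2095/62198) = 1581/2000 ≈ 0.790500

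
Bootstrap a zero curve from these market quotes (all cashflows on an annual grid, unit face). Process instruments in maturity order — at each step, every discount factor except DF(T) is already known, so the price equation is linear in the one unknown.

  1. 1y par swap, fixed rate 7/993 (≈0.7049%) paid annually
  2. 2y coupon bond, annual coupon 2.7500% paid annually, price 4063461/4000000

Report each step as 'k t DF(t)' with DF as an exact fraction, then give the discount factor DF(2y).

step 1 [1y] swap r/1=7/993: DF=(1 − 7/993·(0))/(1+7/993) = 993/1000 ≈ 0.993000
step 2 [2y] bond c/1=11/400: DF=(4063461/4000000 − 11/400·(0.993000))/(1+11/400) = 9621/10000 ≈ 0.962100

1 1 993/1000
2 2 9621/10000
DF(2y) = 9621/10000 ≈ 0.962100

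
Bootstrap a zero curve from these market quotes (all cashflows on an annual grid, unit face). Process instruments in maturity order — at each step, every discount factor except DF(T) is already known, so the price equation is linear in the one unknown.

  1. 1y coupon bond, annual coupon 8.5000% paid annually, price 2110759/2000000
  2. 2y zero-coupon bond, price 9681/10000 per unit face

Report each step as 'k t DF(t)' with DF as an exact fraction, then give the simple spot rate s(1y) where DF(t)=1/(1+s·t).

step 1 [1y] bond c/1=17/200: DF=(2110759/2000000 − 17/200·(0))/(1+17/200) = 9727/10000 ≈ 0.972700
step 2 [2y] zero: DF = P = 9681/10000 ≈ 0.968100

1 1 9727/10000
2 2 9681/10000
s(1y) = (1/(9727/10000) − 1)/(1) = 273/9727 ≈ 2.8066%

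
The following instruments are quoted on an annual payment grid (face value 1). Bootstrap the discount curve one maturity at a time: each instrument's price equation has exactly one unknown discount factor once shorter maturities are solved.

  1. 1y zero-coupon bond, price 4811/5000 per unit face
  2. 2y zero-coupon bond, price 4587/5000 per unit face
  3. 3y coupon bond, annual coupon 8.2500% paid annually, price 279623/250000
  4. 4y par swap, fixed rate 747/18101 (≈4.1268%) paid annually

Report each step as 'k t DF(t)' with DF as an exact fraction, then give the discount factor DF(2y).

step 1 [1y] zero: DF = P = 4811/5000 ≈ 0.962200
step 2 [2y] zero: DF = P = 4587/5000 ≈ 0.917400
step 3 [3y] bond c/1=33/400: DF=(279623/250000 − 33/400·(0.962200+0.917400))/(1+33/400) = 89/100 ≈ 0.890000
step 4 [4y] swap r/1=747/18101: DF=(1 − 747/18101·(0.962200+0.917400+0.890000))/(1+747/18101) = 4253/5000 ≈ 0.850600

1 1 4811/5000
2 2 4587/5000
3 3 89/100
4 4 4253/5000
DF(2y) = 4587/5000 ≈ 0.917400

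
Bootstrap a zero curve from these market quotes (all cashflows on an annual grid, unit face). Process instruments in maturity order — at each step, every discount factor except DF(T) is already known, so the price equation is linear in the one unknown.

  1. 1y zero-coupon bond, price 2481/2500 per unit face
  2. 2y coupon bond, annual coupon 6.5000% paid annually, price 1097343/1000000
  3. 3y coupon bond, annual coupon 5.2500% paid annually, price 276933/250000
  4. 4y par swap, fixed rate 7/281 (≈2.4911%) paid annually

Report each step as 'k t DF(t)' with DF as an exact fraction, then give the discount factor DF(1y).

step 1 [1y] zero: DF = P = 2481/2500 ≈ 0.992400
step 2 [2y] bond c/1=13/200: DF=(1097343/1000000 − 13/200·(0.992400))/(1+13/200) = 4849/5000 ≈ 0.969800
step 3 [3y] bond c/1=21/400: DF=(276933/250000 − 21/400·(0.992400+0.969800))/(1+21/400) = 4773/5000 ≈ 0.954600
step 4 [4y] swap r/1=7/281: DF=(1 − 7/281·(0.992400+0.969800+0.954600))/(1+7/281) = 1131/1250 ≈ 0.904800

1 1 2481/2500
2 2 4849/5000
3 3 4773/5000
4 4 1131/1250
DF(1y) = 2481/2500 ≈ 0.992400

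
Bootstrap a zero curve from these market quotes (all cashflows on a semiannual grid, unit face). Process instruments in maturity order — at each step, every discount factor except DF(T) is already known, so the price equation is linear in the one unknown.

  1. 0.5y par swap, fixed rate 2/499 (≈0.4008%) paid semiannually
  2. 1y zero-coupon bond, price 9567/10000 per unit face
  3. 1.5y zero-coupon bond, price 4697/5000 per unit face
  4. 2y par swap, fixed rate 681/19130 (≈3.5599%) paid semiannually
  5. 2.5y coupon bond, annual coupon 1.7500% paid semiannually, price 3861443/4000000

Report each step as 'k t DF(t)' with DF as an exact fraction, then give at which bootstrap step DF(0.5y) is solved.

step 1 [0.5y] swap r/2=1/499: DF=(1 − 1/499·(0))/(1+1/499) = 499/500 ≈ 0.998000
step 2 [1y] zero: DF = P = 9567/10000 ≈ 0.956700
step 3 [1.5y] zero: DF = P = 4697/5000 ≈ 0.939400
step 4 [2y] swap r/2=681/38260: DF=(1 − 681/38260·(0.998000+0.956700+0.939400))/(1+681/38260) = 9319/10000 ≈ 0.931900
step 5 [2.5y] bond c/2=7/800: DF=(3861443/4000000 − 7/800·(0.998000+0.956700+0.939400+0.931900))/(1+7/800) = 4619/5000 ≈ 0.923800

1 1/2 499/500
2 1 9567/10000
3 3/2 4697/5000
4 2 9319/10000
5 5/2 4619/5000
DF(0.5y) is solved at step 1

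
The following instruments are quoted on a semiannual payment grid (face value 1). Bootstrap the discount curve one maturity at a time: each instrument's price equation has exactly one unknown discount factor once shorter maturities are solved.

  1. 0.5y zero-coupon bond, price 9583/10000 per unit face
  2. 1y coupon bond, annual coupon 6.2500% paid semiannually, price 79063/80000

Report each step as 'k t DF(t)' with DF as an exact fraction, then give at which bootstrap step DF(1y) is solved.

step 1 [0.5y] zero: DF = P = 9583/10000 ≈ 0.958300
step 2 [1y] bond c/2=1/32: DF=(79063/80000 − 1/32·(0.958300))/(1+1/32) = 9293/10000 ≈ 0.929300

1 1/2 9583/10000
2 1 9293/10000
DF(1y) is solved at step 2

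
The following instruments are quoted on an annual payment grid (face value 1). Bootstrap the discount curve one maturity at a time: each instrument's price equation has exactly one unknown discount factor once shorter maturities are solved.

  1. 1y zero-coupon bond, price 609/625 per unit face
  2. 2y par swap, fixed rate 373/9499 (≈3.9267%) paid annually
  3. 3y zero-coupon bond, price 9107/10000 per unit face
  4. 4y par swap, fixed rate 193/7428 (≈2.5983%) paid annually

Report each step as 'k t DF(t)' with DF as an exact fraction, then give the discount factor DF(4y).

step 1 [1y] zero: DF = P = 609/625 ≈ 0.974400
step 2 [2y] swap r/1=373/9499: DF=(1 − 373/9499·(0.974400))/(1+373/9499) = 4627/5000 ≈ 0.925400
step 3 [3y] zero: DF = P = 9107/10000 ≈ 0.910700
step 4 [4y] swap r/1=193/7428: DF=(1 − 193/7428·(0.974400+0.925400+0.910700))/(1+193/7428) = 1807/2000 ≈ 0.903500

1 1 609/625
2 2 4627/5000
3 3 9107/10000
4 4 1807/2000
DF(4y) = 1807/2000 ≈ 0.903500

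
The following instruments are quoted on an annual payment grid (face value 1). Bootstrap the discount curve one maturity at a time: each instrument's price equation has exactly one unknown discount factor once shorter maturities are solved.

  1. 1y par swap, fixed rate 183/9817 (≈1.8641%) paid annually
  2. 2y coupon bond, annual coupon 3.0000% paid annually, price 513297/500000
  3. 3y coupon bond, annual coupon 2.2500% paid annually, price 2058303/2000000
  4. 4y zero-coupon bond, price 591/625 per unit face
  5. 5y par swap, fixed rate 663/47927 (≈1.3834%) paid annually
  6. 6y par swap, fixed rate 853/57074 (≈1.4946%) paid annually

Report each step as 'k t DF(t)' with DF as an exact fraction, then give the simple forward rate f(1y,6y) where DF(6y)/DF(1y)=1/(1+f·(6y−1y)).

step 1 [1y] swap r/1=183/9817: DF=(1 − 183/9817·(0))/(1+183/9817) = 9817/10000 ≈ 0.981700
step 2 [2y] bond c/1=3/100: DF=(513297/500000 − 3/100·(0.981700))/(1+3/100) = 9681/10000 ≈ 0.968100
step 3 [3y] bond c/1=9/400: DF=(2058303/2000000 − 9/400·(0.981700+0.968100))/(1+9/400) = 2409/2500 ≈ 0.963600
step 4 [4y] zero: DF = P = 591/625 ≈ 0.945600
step 5 [5y] swap r/1=663/47927: DF=(1 − 663/47927·(0.981700+0.968100+0.963600+0.945600))/(1+663/47927) = 9337/10000 ≈ 0.933700
step 6 [6y] swap r/1=853/57074: DF=(1 − 853/57074·(0.981700+0.968100+0.963600+0.945600+0.933700))/(1+853/57074) = 9147/10000 ≈ 0.914700

1 1 9817/10000
2 2 9681/10000
3 3 2409/2500
4 4 591/625
5 5 9337/10000
6 6 9147/10000
f(1y,6y) = ((9817/10000)/(9147/10000) − 1)/(5) = 134/9147 ≈ 1.4650%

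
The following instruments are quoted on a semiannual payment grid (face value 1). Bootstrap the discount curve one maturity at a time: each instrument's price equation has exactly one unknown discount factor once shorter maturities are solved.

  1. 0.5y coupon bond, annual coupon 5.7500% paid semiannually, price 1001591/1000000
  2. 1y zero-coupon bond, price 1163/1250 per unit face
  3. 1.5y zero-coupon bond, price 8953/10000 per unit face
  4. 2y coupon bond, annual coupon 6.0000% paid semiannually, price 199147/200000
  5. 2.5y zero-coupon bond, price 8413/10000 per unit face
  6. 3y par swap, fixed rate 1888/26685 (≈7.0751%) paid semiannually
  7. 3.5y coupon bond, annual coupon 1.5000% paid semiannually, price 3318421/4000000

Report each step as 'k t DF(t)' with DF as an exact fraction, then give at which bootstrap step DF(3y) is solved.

1 1/2 1217/1250
2 1 1163/1250
3 3/2 8953/10000
4 2 2213/2500
5 5/2 8413/10000
6 3 507/625
7 7/2 7837/10000
DF(3y) is solved at step 6

step 1 [0.5y] bond c/2=23/800: DF=(1001591/1000000 − 23/800·(0))/(1+23/800) = 1217/1250 ≈ 0.973600
step 2 [1y] zero: DF = P = 1163/1250 ≈ 0.930400
step 3 [1.5y] zero: DF = P = 8953/10000 ≈ 0.895300
step 4 [2y] bond c/2=3/100: DF=(199147/200000 − 3/100·(0.973600+0.930400+0.895300))/(1+3/100) = 2213/2500 ≈ 0.885200
step 5 [2.5y] zero: DF = P = 8413/10000 ≈ 0.841300
step 6 [3y] swap r/2=944/26685: DF=(1 − 944/26685·(0.973600+0.930400+0.895300+0.885200+0.841300))/(1+944/26685) = 507/625 ≈ 0.811200
step 7 [3.5y] bond c/2=3/400: DF=(3318421/4000000 − 3/400·(0.973600+0.930400+0.895300+0.885200+0.841300+0.811200))/(1+3/400) = 7837/10000 ≈ 0.783700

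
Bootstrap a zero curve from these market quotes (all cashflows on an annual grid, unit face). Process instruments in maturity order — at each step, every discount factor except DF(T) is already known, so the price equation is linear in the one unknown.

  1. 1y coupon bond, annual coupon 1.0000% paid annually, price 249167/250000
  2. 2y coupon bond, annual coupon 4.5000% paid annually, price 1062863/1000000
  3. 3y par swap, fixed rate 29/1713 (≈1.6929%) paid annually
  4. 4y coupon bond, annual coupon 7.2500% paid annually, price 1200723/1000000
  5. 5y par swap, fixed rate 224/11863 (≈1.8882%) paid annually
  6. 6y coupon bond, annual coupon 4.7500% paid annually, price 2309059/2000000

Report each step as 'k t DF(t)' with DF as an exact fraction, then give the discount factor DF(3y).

1 1 2467/2500
2 2 4873/5000
3 3 9507/10000
4 4 9227/10000
5 5 569/625
6 6 887/1000
DF(3y) = 9507/10000 ≈ 0.950700

step 1 [1y] bond c/1=1/100: DF=(249167/250000 − 1/100·(0))/(1+1/100) = 2467/2500 ≈ 0.986800
step 2 [2y] bond c/1=9/200: DF=(1062863/1000000 − 9/200·(0.986800))/(1+9/200) = 4873/5000 ≈ 0.974600
step 3 [3y] swap r/1=29/1713: DF=(1 − 29/1713·(0.986800+0.974600))/(1+29/1713) = 9507/10000 ≈ 0.950700
step 4 [4y] bond c/1=29/400: DF=(1200723/1000000 − 29/400·(0.986800+0.974600+0.950700))/(1+29/400) = 9227/10000 ≈ 0.922700
step 5 [5y] swap r/1=224/11863: DF=(1 − 224/11863·(0.986800+0.974600+0.950700+0.922700))/(1+224/11863) = 569/625 ≈ 0.910400
step 6 [6y] bond c/1=19/400: DF=(2309059/2000000 − 19/400·(0.986800+0.974600+0.950700+0.922700+0.910400))/(1+19/400) = 887/1000 ≈ 0.887000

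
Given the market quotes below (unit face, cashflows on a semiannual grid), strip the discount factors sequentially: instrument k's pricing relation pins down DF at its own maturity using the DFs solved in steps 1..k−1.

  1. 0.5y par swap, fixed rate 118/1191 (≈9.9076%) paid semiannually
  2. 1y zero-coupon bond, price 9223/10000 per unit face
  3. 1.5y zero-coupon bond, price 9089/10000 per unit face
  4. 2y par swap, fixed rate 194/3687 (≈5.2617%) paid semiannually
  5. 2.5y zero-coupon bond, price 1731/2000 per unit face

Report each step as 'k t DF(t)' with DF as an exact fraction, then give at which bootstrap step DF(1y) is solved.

1 1/2 1191/1250
2 1 9223/10000
3 3/2 9089/10000
4 2 903/1000
5 5/2 1731/2000
DF(1y) is solved at step 2

step 1 [0.5y] swap r/2=59/1191: DF=(1 − 59/1191·(0))/(1+59/1191) = 1191/1250 ≈ 0.952800
step 2 [1y] zero: DF = P = 9223/10000 ≈ 0.922300
step 3 [1.5y] zero: DF = P = 9089/10000 ≈ 0.908900
step 4 [2y] swap r/2=97/3687: DF=(1 − 97/3687·(0.952800+0.922300+0.908900))/(1+97/3687) = 903/1000 ≈ 0.903000
step 5 [2.5y] zero: DF = P = 1731/2000 ≈ 0.865500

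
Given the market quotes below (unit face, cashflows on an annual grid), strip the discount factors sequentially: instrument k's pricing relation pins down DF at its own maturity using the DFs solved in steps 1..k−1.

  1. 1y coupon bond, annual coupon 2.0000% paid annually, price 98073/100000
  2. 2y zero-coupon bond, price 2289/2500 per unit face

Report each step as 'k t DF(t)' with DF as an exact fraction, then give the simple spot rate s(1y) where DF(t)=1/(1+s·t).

1 1 1923/2000
2 2 2289/2500
s(1y) = (1/(1923/2000) − 1)/(1) = 77/1923 ≈ 4.0042%

step 1 [1y] bond c/1=1/50: DF=(98073/100000 − 1/50·(0))/(1+1/50) = 1923/2000 ≈ 0.961500
step 2 [2y] zero: DF = P = 2289/2500 ≈ 0.915600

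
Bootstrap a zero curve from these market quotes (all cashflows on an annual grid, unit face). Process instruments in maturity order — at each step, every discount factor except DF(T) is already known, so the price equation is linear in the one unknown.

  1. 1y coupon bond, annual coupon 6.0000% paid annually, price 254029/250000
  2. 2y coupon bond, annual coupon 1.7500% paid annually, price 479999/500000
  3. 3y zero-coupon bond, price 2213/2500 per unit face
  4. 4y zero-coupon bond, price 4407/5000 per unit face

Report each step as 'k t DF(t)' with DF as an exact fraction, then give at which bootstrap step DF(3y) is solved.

step 1 [1y] bond c/1=3/50: DF=(254029/250000 − 3/50·(0))/(1+3/50) = 4793/5000 ≈ 0.958600
step 2 [2y] bond c/1=7/400: DF=(479999/500000 − 7/400·(0.958600))/(1+7/400) = 927/1000 ≈ 0.927000
step 3 [3y] zero: DF = P = 2213/2500 ≈ 0.885200
step 4 [4y] zero: DF = P = 4407/5000 ≈ 0.881400

1 1 4793/5000
2 2 927/1000
3 3 2213/2500
4 4 4407/5000
DF(3y) is solved at step 3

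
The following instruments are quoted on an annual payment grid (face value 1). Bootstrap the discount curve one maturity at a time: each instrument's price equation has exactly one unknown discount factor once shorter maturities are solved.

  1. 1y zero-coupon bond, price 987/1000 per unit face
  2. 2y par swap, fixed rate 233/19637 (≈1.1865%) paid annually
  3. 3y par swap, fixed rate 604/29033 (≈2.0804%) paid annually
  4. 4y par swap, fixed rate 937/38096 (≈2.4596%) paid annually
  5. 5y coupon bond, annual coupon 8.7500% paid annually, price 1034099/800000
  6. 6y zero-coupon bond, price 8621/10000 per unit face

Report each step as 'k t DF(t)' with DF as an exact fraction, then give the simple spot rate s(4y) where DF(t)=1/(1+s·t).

step 1 [1y] zero: DF = P = 987/1000 ≈ 0.987000
step 2 [2y] swap r/1=233/19637: DF=(1 − 233/19637·(0.987000))/(1+233/19637) = 9767/10000 ≈ 0.976700
step 3 [3y] swap r/1=604/29033: DF=(1 − 604/29033·(0.987000+0.976700))/(1+604/29033) = 2349/2500 ≈ 0.939600
step 4 [4y] swap r/1=937/38096: DF=(1 − 937/38096·(0.987000+0.976700+0.939600))/(1+937/38096) = 9063/10000 ≈ 0.906300
step 5 [5y] bond c/1=7/80: DF=(1034099/800000 − 7/80·(0.987000+0.976700+0.939600+0.906300))/(1+7/80) = 8821/10000 ≈ 0.882100
step 6 [6y] zero: DF = P = 8621/10000 ≈ 0.862100

1 1 987/1000
2 2 9767/10000
3 3 2349/2500
4 4 9063/10000
5 5 8821/10000
6 6 8621/10000
s(4y) = (1/(9063/10000) − 1)/(4) = 937/36252 ≈ 2.5847%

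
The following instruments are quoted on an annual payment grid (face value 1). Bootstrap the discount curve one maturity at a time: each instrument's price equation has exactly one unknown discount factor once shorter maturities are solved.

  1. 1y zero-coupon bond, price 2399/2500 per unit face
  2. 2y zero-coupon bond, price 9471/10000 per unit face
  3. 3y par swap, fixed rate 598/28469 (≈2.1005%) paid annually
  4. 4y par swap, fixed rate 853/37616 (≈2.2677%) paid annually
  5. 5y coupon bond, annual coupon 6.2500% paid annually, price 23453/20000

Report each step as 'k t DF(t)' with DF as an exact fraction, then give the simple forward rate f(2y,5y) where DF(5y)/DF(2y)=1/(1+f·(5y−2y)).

step 1 [1y] zero: DF = P = 2399/2500 ≈ 0.959600
step 2 [2y] zero: DF = P = 9471/10000 ≈ 0.947100
step 3 [3y] swap r/1=598/28469: DF=(1 − 598/28469·(0.959600+0.947100))/(1+598/28469) = 4701/5000 ≈ 0.940200
step 4 [4y] swap r/1=853/37616: DF=(1 − 853/37616·(0.959600+0.947100+0.940200))/(1+853/37616) = 9147/10000 ≈ 0.914700
step 5 [5y] bond c/1=1/16: DF=(23453/20000 − 1/16·(0.959600+0.947100+0.940200+0.914700))/(1+1/16) = 1103/1250 ≈ 0.882400

1 1 2399/2500
2 2 9471/10000
3 3 4701/5000
4 4 9147/10000
5 5 1103/1250
f(2y,5y) = ((9471/10000)/(1103/1250) − 1)/(3) = 647/26472 ≈ 2.4441%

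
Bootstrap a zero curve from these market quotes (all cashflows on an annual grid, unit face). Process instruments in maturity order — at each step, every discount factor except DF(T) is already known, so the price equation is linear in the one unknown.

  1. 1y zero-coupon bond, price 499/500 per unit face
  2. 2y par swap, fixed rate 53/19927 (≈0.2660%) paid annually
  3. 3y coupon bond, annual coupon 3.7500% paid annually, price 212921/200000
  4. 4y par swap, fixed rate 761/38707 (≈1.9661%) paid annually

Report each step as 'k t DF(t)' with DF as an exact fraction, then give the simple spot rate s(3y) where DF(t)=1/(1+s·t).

1 1 499/500
2 2 9947/10000
3 3 9541/10000
4 4 9239/10000
s(3y) = (1/(9541/10000) − 1)/(3) = 153/9541 ≈ 1.6036%

step 1 [1y] zero: DF = P = 499/500 ≈ 0.998000
step 2 [2y] swap r/1=53/19927: DF=(1 − 53/19927·(0.998000))/(1+53/19927) = 9947/10000 ≈ 0.994700
step 3 [3y] bond c/1=3/80: DF=(212921/200000 − 3/80·(0.998000+0.994700))/(1+3/80) = 9541/10000 ≈ 0.954100
step 4 [4y] swap r/1=761/38707: DF=(1 − 761/38707·(0.998000+0.994700+0.954100))/(1+761/38707) = 9239/10000 ≈ 0.923900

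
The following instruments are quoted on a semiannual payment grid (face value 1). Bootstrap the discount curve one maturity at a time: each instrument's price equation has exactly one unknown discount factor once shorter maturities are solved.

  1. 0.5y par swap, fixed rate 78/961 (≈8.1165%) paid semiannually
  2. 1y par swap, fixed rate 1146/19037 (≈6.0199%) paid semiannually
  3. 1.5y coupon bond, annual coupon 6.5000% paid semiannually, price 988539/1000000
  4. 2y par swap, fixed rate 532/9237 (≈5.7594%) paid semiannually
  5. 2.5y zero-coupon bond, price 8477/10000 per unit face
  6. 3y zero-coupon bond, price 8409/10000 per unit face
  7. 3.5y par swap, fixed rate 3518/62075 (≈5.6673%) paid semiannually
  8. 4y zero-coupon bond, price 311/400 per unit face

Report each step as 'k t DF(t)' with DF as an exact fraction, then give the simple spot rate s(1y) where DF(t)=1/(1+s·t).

1 1/2 961/1000
2 1 9427/10000
3 3/2 359/400
4 2 1117/1250
5 5/2 8477/10000
6 3 8409/10000
7 7/2 8241/10000
8 4 311/400
s(1y) = (1/(9427/10000) − 1)/(1) = 573/9427 ≈ 6.0783%

step 1 [0.5y] swap r/2=39/961: DF=(1 − 39/961·(0))/(1+39/961) = 961/1000 ≈ 0.961000
step 2 [1y] swap r/2=573/19037: DF=(1 − 573/19037·(0.961000))/(1+573/19037) = 9427/10000 ≈ 0.942700
step 3 [1.5y] bond c/2=13/400: DF=(988539/1000000 − 13/400·(0.961000+0.942700))/(1+13/400) = 359/400 ≈ 0.897500
step 4 [2y] swap r/2=266/9237: DF=(1 − 266/9237·(0.961000+0.942700+0.897500))/(1+266/9237) = 1117/1250 ≈ 0.893600
step 5 [2.5y] zero: DF = P = 8477/10000 ≈ 0.847700
step 6 [3y] zero: DF = P = 8409/10000 ≈ 0.840900
step 7 [3.5y] swap r/2=1759/62075: DF=(1 − 1759/62075·(0.961000+0.942700+0.897500+0.893600+0.847700+0.840900))/(1+1759/62075) = 8241/10000 ≈ 0.824100
step 8 [4y] zero: DF = P = 311/400 ≈ 0.777500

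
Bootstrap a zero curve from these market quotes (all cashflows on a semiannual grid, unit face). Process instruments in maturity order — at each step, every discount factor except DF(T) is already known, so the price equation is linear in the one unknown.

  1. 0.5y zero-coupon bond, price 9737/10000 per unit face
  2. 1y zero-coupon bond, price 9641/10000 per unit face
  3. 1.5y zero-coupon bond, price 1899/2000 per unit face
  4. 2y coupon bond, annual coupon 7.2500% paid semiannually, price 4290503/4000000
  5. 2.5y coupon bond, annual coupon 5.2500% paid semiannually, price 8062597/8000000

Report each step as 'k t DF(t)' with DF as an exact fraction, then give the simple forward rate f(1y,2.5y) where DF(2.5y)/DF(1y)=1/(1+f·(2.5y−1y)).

step 1 [0.5y] zero: DF = P = 9737/10000 ≈ 0.973700
step 2 [1y] zero: DF = P = 9641/10000 ≈ 0.964100
step 3 [1.5y] zero: DF = P = 1899/2000 ≈ 0.949500
step 4 [2y] bond c/2=29/800: DF=(4290503/4000000 − 29/800·(0.973700+0.964100+0.949500))/(1+29/800) = 9341/10000 ≈ 0.934100
step 5 [2.5y] bond c/2=21/800: DF=(8062597/8000000 − 21/800·(0.973700+0.964100+0.949500+0.934100))/(1+21/800) = 8843/10000 ≈ 0.884300

1 1/2 9737/10000
2 1 9641/10000
3 3/2 1899/2000
4 2 9341/10000
5 5/2 8843/10000
f(1y,2.5y) = ((9641/10000)/(8843/10000) − 1)/(3/2) = 532/8843 ≈ 6.0161%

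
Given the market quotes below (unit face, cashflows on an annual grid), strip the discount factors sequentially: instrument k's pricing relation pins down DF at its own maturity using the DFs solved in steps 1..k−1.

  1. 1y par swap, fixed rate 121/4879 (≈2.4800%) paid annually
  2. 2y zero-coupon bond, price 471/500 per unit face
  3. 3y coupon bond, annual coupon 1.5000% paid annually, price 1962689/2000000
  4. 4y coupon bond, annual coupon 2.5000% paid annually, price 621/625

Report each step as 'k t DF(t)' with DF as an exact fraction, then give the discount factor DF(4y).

step 1 [1y] swap r/1=121/4879: DF=(1 − 121/4879·(0))/(1+121/4879) = 4879/5000 ≈ 0.975800
step 2 [2y] zero: DF = P = 471/500 ≈ 0.942000
step 3 [3y] bond c/1=3/200: DF=(1962689/2000000 − 3/200·(0.975800+0.942000))/(1+3/200) = 1877/2000 ≈ 0.938500
step 4 [4y] bond c/1=1/40: DF=(621/625 − 1/40·(0.975800+0.942000+0.938500))/(1+1/40) = 8997/10000 ≈ 0.899700

1 1 4879/5000
2 2 471/500
3 3 1877/2000
4 4 8997/10000
DF(4y) = 8997/10000 ≈ 0.899700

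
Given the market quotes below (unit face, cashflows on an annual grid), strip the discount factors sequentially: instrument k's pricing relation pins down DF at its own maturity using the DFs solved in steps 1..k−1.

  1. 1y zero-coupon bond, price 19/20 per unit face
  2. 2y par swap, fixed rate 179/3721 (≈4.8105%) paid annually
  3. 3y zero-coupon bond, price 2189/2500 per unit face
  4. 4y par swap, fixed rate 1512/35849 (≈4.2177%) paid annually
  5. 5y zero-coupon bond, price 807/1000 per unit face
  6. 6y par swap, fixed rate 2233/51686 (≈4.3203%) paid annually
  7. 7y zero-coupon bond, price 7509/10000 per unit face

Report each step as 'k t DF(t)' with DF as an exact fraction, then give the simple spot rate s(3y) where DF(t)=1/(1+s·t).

step 1 [1y] zero: DF = P = 19/20 ≈ 0.950000
step 2 [2y] swap r/1=179/3721: DF=(1 − 179/3721·(0.950000))/(1+179/3721) = 1821/2000 ≈ 0.910500
step 3 [3y] zero: DF = P = 2189/2500 ≈ 0.875600
step 4 [4y] swap r/1=1512/35849: DF=(1 − 1512/35849·(0.950000+0.910500+0.875600))/(1+1512/35849) = 1061/1250 ≈ 0.848800
step 5 [5y] zero: DF = P = 807/1000 ≈ 0.807000
step 6 [6y] swap r/1=2233/51686: DF=(1 − 2233/51686·(0.950000+0.910500+0.875600+0.848800+0.807000))/(1+2233/51686) = 7767/10000 ≈ 0.776700
step 7 [7y] zero: DF = P = 7509/10000 ≈ 0.750900

1 1 19/20
2 2 1821/2000
3 3 2189/2500
4 4 1061/1250
5 5 807/1000
6 6 7767/10000
7 7 7509/10000
s(3y) = (1/(2189/2500) − 1)/(3) = 311/6567 ≈ 4.7358%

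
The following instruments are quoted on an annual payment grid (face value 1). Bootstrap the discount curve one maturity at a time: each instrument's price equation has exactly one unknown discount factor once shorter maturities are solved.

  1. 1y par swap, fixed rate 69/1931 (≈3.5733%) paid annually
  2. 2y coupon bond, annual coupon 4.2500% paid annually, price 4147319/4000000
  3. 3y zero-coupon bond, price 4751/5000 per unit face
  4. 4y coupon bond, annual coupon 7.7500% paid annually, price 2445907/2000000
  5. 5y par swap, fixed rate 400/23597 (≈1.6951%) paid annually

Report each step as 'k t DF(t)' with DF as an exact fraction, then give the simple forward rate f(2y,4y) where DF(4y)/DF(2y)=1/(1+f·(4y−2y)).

step 1 [1y] swap r/1=69/1931: DF=(1 − 69/1931·(0))/(1+69/1931) = 1931/2000 ≈ 0.965500
step 2 [2y] bond c/1=17/400: DF=(4147319/4000000 − 17/400·(0.965500))/(1+17/400) = 597/625 ≈ 0.955200
step 3 [3y] zero: DF = P = 4751/5000 ≈ 0.950200
step 4 [4y] bond c/1=31/400: DF=(2445907/2000000 − 31/400·(0.965500+0.955200+0.950200))/(1+31/400) = 1857/2000 ≈ 0.928500
step 5 [5y] swap r/1=400/23597: DF=(1 − 400/23597·(0.965500+0.955200+0.950200+0.928500))/(1+400/23597) = 23/25 ≈ 0.920000

1 1 1931/2000
2 2 597/625
3 3 4751/5000
4 4 1857/2000
5 5 23/25
f(2y,4y) = ((597/625)/(1857/2000) − 1)/(2) = 89/6190 ≈ 1.4378%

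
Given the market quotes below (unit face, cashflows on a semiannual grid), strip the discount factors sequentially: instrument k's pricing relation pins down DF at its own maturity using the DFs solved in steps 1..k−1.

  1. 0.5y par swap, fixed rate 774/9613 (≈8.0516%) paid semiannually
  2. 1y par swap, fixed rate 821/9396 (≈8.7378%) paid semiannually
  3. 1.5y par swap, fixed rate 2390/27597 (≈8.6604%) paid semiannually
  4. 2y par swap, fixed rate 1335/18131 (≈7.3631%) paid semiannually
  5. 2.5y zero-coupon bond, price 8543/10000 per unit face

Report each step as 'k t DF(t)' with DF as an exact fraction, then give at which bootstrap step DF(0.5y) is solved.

1 1/2 9613/10000
2 1 9179/10000
3 3/2 1761/2000
4 2 1733/2000
5 5/2 8543/10000
DF(0.5y) is solved at step 1

step 1 [0.5y] swap r/2=387/9613: DF=(1 − 387/9613·(0))/(1+387/9613) = 9613/10000 ≈ 0.961300
step 2 [1y] swap r/2=821/18792: DF=(1 − 821/18792·(0.961300))/(1+821/18792) = 9179/10000 ≈ 0.917900
step 3 [1.5y] swap r/2=1195/27597: DF=(1 − 1195/27597·(0.961300+0.917900))/(1+1195/27597) = 1761/2000 ≈ 0.880500
step 4 [2y] swap r/2=1335/36262: DF=(1 − 1335/36262·(0.961300+0.917900+0.880500))/(1+1335/36262) = 1733/2000 ≈ 0.866500
step 5 [2.5y] zero: DF = P = 8543/10000 ≈ 0.854300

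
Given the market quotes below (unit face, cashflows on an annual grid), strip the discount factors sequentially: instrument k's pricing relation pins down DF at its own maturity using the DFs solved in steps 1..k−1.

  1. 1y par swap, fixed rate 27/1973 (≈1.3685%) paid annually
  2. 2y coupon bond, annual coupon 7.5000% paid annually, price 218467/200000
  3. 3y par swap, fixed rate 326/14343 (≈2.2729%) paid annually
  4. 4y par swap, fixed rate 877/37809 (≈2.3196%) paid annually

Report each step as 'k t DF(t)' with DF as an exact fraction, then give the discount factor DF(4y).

1 1 1973/2000
2 2 9473/10000
3 3 2337/2500
4 4 9123/10000
DF(4y) = 9123/10000 ≈ 0.912300

step 1 [1y] swap r/1=27/1973: DF=(1 − 27/1973·(0))/(1+27/1973) = 1973/2000 ≈ 0.986500
step 2 [2y] bond c/1=3/40: DF=(218467/200000 − 3/40·(0.986500))/(1+3/40) = 9473/10000 ≈ 0.947300
step 3 [3y] swap r/1=326/14343: DF=(1 − 326/14343·(0.986500+0.947300))/(1+326/14343) = 2337/2500 ≈ 0.934800
step 4 [4y] swap r/1=877/37809: DF=(1 − 877/37809·(0.986500+0.947300+0.934800))/(1+877/37809) = 9123/10000 ≈ 0.912300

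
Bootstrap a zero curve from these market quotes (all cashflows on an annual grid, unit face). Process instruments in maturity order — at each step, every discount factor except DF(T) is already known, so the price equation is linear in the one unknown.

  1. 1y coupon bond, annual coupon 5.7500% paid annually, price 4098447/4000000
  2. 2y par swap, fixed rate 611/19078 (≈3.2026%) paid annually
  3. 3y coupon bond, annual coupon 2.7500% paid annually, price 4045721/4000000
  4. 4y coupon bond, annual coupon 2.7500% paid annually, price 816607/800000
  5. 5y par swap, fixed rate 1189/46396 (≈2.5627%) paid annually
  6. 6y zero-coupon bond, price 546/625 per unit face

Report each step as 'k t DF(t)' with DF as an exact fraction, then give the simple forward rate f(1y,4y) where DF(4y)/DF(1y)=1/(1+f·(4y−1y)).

1 1 9689/10000
2 2 9389/10000
3 3 9333/10000
4 4 4587/5000
5 5 8811/10000
6 6 546/625
f(1y,4y) = ((9689/10000)/(4587/5000) − 1)/(3) = 515/27522 ≈ 1.8712%

step 1 [1y] bond c/1=23/400: DF=(4098447/4000000 − 23/400·(0))/(1+23/400) = 9689/10000 ≈ 0.968900
step 2 [2y] swap r/1=611/19078: DF=(1 − 611/19078·(0.968900))/(1+611/19078) = 9389/10000 ≈ 0.938900
step 3 [3y] bond c/1=11/400: DF=(4045721/4000000 − 11/400·(0.968900+0.938900))/(1+11/400) = 9333/10000 ≈ 0.933300
step 4 [4y] bond c/1=11/400: DF=(816607/800000 − 11/400·(0.968900+0.938900+0.933300))/(1+11/400) = 4587/5000 ≈ 0.917400
step 5 [5y] swap r/1=1189/46396: DF=(1 − 1189/46396·(0.968900+0.938900+0.933300+0.917400))/(1+1189/46396) = 8811/10000 ≈ 0.881100
step 6 [6y] zero: DF = P = 546/625 ≈ 0.873600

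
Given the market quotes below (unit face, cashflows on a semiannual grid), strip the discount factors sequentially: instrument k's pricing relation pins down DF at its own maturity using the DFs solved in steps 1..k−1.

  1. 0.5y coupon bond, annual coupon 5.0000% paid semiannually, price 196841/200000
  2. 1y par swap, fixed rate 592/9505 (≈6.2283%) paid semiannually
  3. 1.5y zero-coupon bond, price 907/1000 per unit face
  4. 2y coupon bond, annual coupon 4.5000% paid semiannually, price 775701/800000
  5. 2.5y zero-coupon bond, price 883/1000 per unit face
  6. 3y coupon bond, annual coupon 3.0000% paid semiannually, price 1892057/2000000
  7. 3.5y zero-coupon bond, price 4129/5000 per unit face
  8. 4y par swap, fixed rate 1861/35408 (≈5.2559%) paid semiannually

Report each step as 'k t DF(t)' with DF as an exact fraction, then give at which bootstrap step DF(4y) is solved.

1 1/2 4801/5000
2 1 588/625
3 3/2 907/1000
4 2 1773/2000
5 5/2 883/1000
6 3 2161/2500
7 7/2 4129/5000
8 4 8139/10000
DF(4y) is solved at step 8

step 1 [0.5y] bond c/2=1/40: DF=(196841/200000 − 1/40·(0))/(1+1/40) = 4801/5000 ≈ 0.960200
step 2 [1y] swap r/2=296/9505: DF=(1 − 296/9505·(0.960200))/(1+296/9505) = 588/625 ≈ 0.940800
step 3 [1.5y] zero: DF = P = 907/1000 ≈ 0.907000
step 4 [2y] bond c/2=9/400: DF=(775701/800000 − 9/400·(0.960200+0.940800+0.907000))/(1+9/400) = 1773/2000 ≈ 0.886500
step 5 [2.5y] zero: DF = P = 883/1000 ≈ 0.883000
step 6 [3y] bond c/2=3/200: DF=(1892057/2000000 − 3/200·(0.960200+0.940800+0.907000+0.886500+0.883000))/(1+3/200) = 2161/2500 ≈ 0.864400
step 7 [3.5y] zero: DF = P = 4129/5000 ≈ 0.825800
step 8 [4y] swap r/2=1861/70816: DF=(1 − 1861/70816·(0.960200+0.940800+0.907000+0.886500+0.883000+0.864400+0.825800))/(1+1861/70816) = 8139/10000 ≈ 0.813900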